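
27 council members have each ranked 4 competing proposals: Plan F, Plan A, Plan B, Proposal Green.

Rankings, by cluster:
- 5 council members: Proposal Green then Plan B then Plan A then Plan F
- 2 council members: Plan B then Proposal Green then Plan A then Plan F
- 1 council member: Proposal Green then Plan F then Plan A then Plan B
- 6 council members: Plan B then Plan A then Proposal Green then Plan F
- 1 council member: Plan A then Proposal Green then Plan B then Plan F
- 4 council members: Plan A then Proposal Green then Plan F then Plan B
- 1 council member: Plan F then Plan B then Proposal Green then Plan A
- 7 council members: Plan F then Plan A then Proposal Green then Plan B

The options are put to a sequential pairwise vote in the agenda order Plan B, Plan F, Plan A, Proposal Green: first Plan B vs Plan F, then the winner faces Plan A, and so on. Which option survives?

Proposal Green

Round 1: Plan B vs Plan F — 14–13, Plan B advances.
Round 2: Plan B vs Plan A — 14–13, Plan B advances.
Round 3: Plan B vs Proposal Green — 9–18, Proposal Green advances.
The agenda winner is Proposal Green.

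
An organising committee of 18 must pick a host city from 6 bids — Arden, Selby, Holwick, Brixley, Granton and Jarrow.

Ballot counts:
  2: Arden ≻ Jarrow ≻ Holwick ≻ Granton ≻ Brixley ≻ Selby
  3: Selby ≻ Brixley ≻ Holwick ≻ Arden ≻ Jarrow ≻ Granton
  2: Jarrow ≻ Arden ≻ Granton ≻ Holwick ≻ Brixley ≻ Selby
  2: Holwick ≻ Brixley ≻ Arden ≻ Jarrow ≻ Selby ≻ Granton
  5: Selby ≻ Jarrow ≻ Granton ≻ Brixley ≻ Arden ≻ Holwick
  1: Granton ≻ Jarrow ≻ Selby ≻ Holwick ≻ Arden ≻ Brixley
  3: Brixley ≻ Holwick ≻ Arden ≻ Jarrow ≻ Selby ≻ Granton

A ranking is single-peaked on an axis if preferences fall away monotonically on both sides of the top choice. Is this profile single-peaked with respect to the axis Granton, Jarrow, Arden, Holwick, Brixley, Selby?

no

Axis positions: Granton=1, Jarrow=2, Arden=3, Holwick=4, Brixley=5, Selby=6.
Bloc 1 (peak Arden at position 3): ranking walks positions 3-2-4-1-5-6, expanding outward from the peak — single-peaked.
Bloc 2 (peak Selby at position 6): ranking walks positions 6-5-4-3-2-1, expanding outward from the peak — single-peaked.
Bloc 3 (peak Jarrow at position 2): ranking walks positions 2-3-1-4-5-6, expanding outward from the peak — single-peaked.
Bloc 4 (peak Holwick at position 4): ranking walks positions 4-5-3-2-6-1, expanding outward from the peak — single-peaked.
Bloc 5: ranking walks positions 6-2-1-5-3-4; Jarrow is ranked above Brixley even though Brixley lies between Jarrow and the peak Selby on the axis — preferences dip and rise again. Not single-peaked.
Bloc 6: ranking walks positions 1-2-6-4-3-5; Selby is ranked above Arden even though Arden lies between Selby and the peak Granton on the axis — preferences dip and rise again. Not single-peaked.
Bloc 7 (peak Brixley at position 5): ranking walks positions 5-4-3-2-6-1, expanding outward from the peak — single-peaked.
Bloc 5 violates single-peakedness, so the profile is not single-peaked on this axis.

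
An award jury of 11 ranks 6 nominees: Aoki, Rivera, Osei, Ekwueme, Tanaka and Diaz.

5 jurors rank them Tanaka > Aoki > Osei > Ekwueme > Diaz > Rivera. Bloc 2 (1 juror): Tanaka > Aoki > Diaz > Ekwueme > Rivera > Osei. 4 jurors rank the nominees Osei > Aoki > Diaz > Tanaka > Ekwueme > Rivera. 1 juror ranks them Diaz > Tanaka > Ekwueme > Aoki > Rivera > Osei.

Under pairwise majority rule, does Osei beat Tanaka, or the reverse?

Ballots ranking Osei above Tanaka: 4.
Ballots ranking Tanaka above Osei: 11 − 4 = 7.
Tanaka wins the head-to-head 7–4.

Tanaka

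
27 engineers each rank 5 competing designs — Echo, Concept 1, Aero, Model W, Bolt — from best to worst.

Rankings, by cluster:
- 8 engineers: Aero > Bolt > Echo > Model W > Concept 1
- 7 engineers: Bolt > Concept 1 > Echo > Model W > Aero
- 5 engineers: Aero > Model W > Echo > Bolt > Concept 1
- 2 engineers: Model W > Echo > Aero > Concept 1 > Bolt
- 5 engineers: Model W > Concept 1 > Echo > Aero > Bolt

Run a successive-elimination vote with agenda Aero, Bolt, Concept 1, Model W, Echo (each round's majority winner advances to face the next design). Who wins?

Round 1: Aero vs Bolt — 20–7, Aero advances.
Round 2: Aero vs Concept 1 — 15–12, Aero advances.
Round 3: Aero vs Model W — 13–14, Model W advances.
Round 4: Model W vs Echo — 12–15, Echo advances.
The agenda winner is Echo.

Echo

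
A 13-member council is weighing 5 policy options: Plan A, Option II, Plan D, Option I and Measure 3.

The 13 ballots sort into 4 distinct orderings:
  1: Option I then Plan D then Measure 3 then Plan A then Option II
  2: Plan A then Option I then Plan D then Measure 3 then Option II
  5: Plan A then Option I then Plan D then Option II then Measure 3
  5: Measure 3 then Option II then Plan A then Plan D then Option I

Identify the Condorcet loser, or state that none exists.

Head-to-head results (13 council members):
Plan A–Option II: Plan A 8–5.
Plan A vs Plan D: Plan A wins 12–1.
Plan A vs Option I: 2+5+5 = 12 for Plan A, 1 for Option I — Plan A by 12–1.
Plan A vs Measure 3: Plan A preferred on 2+5 = 7 ballots; Plan A wins 7–6.
Option II vs Plan D: 5 to 8, Plan D.
Option II vs Option I: Option I wins 8–5.
Option II vs Measure 3: Measure 3 wins 8–5.
Plan D vs Option I: 5 to 8, Option I.
Plan D vs Measure 3: 1+2+5 = 8 for Plan D, 5 for Measure 3 — Plan D by 8–5.
Option I vs Measure 3: Option I is ranked higher on 1+2+5 = 8 ballots, Measure 3 on 5. Option I wins 8–5.
Option II loses to every other option — it is the Condorcet loser.

Option II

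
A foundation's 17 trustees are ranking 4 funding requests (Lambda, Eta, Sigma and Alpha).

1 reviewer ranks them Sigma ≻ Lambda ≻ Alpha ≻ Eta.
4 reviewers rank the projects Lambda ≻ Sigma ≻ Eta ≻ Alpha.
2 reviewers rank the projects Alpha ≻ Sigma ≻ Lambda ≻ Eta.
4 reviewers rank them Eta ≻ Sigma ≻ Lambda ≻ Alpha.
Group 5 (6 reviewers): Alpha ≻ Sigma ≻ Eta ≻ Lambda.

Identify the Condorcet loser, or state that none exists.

Pairwise majorities:
Lambda vs Eta: 1+4+2 = 7 for Lambda, 10 for Eta — Eta by 10–7.
Lambda vs Sigma: 4 for Lambda, 13 for Sigma — Sigma by 13–4.
Lambda vs Alpha: 1+4+4 = 9 for Lambda, 8 for Alpha — Lambda by 9–8.
Eta vs Sigma: Eta preferred on 4 ballots; Sigma wins 13–4.
Eta–Alpha: Alpha 9–8.
Sigma vs Alpha: Sigma preferred on 1+4+4 = 9 ballots; Sigma wins 9–8.
Every project wins at least one matchup (Lambda beats Alpha; Eta beats Lambda; Sigma beats Lambda; Alpha beats Eta), so there is no Condorcet loser.

none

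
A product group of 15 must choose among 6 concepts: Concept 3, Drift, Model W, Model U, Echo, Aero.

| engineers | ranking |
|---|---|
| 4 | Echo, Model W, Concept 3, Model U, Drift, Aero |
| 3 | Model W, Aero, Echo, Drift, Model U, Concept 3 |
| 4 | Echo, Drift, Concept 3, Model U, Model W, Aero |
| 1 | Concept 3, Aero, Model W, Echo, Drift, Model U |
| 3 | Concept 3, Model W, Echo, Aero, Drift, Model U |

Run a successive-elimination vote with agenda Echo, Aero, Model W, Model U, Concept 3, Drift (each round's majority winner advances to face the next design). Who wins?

Round 1: Echo vs Aero — 11–4, Echo advances.
Round 2: Echo vs Model W — 8–7, Echo advances.
Round 3: Echo vs Model U — 15–0, Echo advances.
Round 4: Echo vs Concept 3 — 11–4, Echo advances.
Round 5: Echo vs Drift — 15–0, Echo advances.
Echo survives the agenda.

Echo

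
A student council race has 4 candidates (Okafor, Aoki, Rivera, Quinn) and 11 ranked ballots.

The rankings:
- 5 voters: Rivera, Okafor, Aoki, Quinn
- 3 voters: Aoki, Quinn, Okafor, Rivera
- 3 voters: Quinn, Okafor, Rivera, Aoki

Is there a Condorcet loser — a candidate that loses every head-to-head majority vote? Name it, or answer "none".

none

Pairwise majorities:
Okafor vs Aoki: Okafor, 8–3.
Okafor vs Rivera: Okafor preferred on 3+3 = 6 ballots; Okafor wins 6–5.
Okafor vs Quinn: Quinn wins 6–5.
Aoki vs Rivera: Aoki is ranked higher on 3 ballots, Rivera on 8. Rivera wins 8–3.
Aoki vs Quinn: Aoki preferred on 5+3 = 8 ballots; Aoki wins 8–3.
Rivera vs Quinn: Rivera is ranked higher on 5 ballots, Quinn on 6. Quinn wins 6–5.
No candidate is winless: Okafor beats Aoki; Aoki beats Quinn; Rivera beats Aoki; Quinn beats Okafor. There is no Condorcet loser.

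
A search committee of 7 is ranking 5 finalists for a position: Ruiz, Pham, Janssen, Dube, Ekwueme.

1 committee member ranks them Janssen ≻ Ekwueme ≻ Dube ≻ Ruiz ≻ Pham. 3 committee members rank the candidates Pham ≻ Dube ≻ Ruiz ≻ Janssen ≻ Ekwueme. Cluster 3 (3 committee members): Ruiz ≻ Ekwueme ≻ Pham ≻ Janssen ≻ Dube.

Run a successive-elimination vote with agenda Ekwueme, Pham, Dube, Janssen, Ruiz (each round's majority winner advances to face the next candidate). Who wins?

Ruiz

Round 1: Ekwueme vs Pham — 4–3, Ekwueme advances.
Round 2: Ekwueme vs Dube — 4–3, Ekwueme advances.
Round 3: Ekwueme vs Janssen — 3–4, Janssen advances.
Round 4: Janssen vs Ruiz — 1–6, Ruiz advances.
Ruiz survives the agenda.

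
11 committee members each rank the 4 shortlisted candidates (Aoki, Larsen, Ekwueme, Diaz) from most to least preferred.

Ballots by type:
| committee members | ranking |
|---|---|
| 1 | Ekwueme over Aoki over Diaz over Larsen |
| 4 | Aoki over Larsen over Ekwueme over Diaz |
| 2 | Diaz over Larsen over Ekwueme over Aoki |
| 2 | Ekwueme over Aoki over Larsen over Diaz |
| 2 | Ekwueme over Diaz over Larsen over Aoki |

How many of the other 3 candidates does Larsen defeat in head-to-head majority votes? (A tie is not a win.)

2

Larsen against each rival (11 committee members):
Larsen vs Aoki: Aoki wins 7–4.
Larsen vs Ekwueme: Larsen is ranked higher on 4+2 = 6 ballots, Ekwueme on 5. Larsen wins 6–5.
Larsen vs Diaz: Larsen, 6–5.
Larsen beats Ekwueme, Diaz; loses to Aoki — 2 pairwise wins.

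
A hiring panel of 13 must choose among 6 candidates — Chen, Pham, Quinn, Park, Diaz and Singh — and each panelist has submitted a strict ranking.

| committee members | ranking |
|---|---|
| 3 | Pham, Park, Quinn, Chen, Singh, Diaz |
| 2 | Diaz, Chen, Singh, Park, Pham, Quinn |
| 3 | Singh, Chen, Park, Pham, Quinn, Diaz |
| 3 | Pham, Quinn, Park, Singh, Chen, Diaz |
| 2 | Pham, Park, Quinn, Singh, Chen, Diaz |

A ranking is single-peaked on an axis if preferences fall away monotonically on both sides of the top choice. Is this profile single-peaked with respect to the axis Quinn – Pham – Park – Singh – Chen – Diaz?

Axis positions: Quinn=1, Pham=2, Park=3, Singh=4, Chen=5, Diaz=6.
Group 1: ranking walks positions 2-3-1-5-4-6; Chen is ranked above Singh even though Singh lies between Chen and the peak Pham on the axis — preferences dip and rise again. Not single-peaked.
Group 2 (peak Diaz at position 6): ranking walks positions 6-5-4-3-2-1, expanding outward from the peak — single-peaked.
Group 3 (peak Singh at position 4): ranking walks positions 4-5-3-2-1-6, expanding outward from the peak — single-peaked.
Group 4 (peak Pham at position 2): ranking walks positions 2-1-3-4-5-6, expanding outward from the peak — single-peaked.
Group 5 (peak Pham at position 2): ranking walks positions 2-3-1-4-5-6, expanding outward from the peak — single-peaked.
Group 1 violates single-peakedness, so the profile is not single-peaked on this axis.

no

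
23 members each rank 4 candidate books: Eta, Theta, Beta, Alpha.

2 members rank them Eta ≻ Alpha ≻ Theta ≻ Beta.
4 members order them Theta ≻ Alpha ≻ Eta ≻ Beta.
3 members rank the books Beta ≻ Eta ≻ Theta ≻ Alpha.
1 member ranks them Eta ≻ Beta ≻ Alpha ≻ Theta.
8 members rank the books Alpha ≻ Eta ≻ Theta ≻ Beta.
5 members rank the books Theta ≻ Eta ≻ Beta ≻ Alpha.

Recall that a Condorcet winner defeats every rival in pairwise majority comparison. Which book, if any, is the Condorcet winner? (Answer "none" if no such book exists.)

Check each pair by majority over 23 ballots:
Eta vs Theta: 14 to 9, Eta.
Eta vs Beta: Eta is ranked higher on 2+4+1+8+5 = 20 ballots, Beta on 3. Eta wins 20–3.
Eta vs Alpha: Eta is ranked higher on 2+3+1+5 = 11 ballots, Alpha on 12. Alpha wins 12–11.
Theta vs Beta: Theta is ranked higher on 2+4+8+5 = 19 ballots, Beta on 4. Theta wins 19–4.
Theta vs Alpha: 12 to 11, Theta.
Beta vs Alpha: Beta preferred on 3+1+5 = 9 ballots; Alpha wins 14–9.
Every book loses at least once (Eta loses to Alpha; Theta loses to Eta; Beta loses to Eta; Alpha loses to Theta). The majority relation contains the cycle Eta > Theta > Alpha > Eta, so there is no Condorcet winner.

none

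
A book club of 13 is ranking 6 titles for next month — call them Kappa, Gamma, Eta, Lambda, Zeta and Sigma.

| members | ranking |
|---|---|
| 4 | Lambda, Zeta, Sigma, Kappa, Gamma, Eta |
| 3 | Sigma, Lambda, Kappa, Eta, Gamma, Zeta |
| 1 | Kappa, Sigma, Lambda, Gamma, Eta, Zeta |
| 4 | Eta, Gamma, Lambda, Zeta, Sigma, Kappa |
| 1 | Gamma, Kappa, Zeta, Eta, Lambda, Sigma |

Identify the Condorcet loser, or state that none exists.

none

Pairwise majorities:
Kappa vs Gamma: Kappa wins 8–5.
Kappa vs Eta: 4+3+1+1 = 9 for Kappa, 4 for Eta — Kappa by 9–4.
Kappa vs Lambda: Kappa is ranked higher on 1+1 = 2 ballots, Lambda on 11. Lambda wins 11–2.
Kappa–Zeta: Zeta 8–5.
Kappa vs Sigma: Kappa preferred on 1+1 = 2 ballots; Sigma wins 11–2.
Gamma–Eta: Eta 7–6.
Gamma vs Lambda: 5 to 8, Lambda.
Gamma–Zeta: Gamma 9–4.
Gamma–Sigma: Sigma 8–5.
Eta vs Lambda: 5 to 8, Lambda.
Eta vs Zeta: Eta preferred on 3+1+4 = 8 ballots; Eta wins 8–5.
Eta vs Sigma: Eta is ranked higher on 4+1 = 5 ballots, Sigma on 8. Sigma wins 8–5.
Lambda vs Zeta: 12 to 1, Lambda.
Lambda vs Sigma: 9 to 4, Lambda.
Zeta–Sigma: Zeta 9–4.
Every book wins at least one matchup (Kappa beats Gamma; Gamma beats Zeta; Eta beats Gamma; Lambda beats Kappa; Zeta beats Kappa; Sigma beats Kappa), so there is no Condorcet loser.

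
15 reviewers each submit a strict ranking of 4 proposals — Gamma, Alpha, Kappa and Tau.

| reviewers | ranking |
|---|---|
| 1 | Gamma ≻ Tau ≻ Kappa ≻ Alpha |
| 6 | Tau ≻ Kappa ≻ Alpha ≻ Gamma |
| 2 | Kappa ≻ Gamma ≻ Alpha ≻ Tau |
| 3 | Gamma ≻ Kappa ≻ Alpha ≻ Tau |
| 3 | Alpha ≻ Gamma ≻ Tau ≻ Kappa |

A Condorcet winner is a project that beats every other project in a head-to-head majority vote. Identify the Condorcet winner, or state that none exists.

Head-to-head results (15 reviewers):
Gamma–Alpha: Alpha 9–6.
Gamma–Kappa: Kappa 8–7.
Gamma vs Tau: Gamma, 9–6.
Alpha vs Kappa: Kappa, 12–3.
Alpha vs Tau: Alpha, 8–7.
Kappa vs Tau: Tau, 10–5.
Each project drops at least one matchup (Gamma loses to Alpha; Alpha loses to Kappa; Kappa loses to Tau; Tau loses to Gamma); the cycle Gamma > Tau > Kappa > Gamma rules out a Condorcet winner.

none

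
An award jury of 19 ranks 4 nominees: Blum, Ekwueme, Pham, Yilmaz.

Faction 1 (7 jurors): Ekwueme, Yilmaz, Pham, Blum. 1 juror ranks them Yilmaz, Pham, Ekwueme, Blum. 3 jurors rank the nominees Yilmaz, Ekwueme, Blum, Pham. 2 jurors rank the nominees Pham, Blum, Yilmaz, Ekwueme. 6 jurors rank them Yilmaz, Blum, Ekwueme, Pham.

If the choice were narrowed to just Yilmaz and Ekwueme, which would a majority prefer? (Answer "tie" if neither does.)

Ballots ranking Yilmaz above Ekwueme: 1 + 3 + 2 + 6 = 12.
Ballots ranking Ekwueme above Yilmaz: 19 − 12 = 7.
Yilmaz wins the head-to-head 12–7.

Yilmaz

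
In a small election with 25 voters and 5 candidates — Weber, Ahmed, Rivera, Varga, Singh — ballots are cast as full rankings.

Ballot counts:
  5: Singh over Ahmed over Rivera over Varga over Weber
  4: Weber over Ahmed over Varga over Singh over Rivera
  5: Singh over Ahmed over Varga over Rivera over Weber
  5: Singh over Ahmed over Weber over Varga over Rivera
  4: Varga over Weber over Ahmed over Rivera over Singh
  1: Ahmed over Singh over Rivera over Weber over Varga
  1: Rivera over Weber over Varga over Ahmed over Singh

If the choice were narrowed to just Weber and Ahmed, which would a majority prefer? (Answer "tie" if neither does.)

Ahmed

Ballots ranking Weber above Ahmed: 4 + 4 + 1 = 9.
Ballots ranking Ahmed above Weber: 25 − 9 = 16.
Ahmed wins the head-to-head 16–9.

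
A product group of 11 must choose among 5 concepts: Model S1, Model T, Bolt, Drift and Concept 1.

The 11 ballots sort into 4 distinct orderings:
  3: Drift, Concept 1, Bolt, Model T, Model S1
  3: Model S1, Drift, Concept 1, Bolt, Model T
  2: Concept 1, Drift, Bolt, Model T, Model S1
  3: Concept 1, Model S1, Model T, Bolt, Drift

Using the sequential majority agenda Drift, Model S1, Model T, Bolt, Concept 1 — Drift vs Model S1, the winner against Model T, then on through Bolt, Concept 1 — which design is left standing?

Concept 1

Round 1: Drift vs Model S1 — 5–6, Model S1 advances.
Round 2: Model S1 vs Model T — 6–5, Model S1 advances.
Round 3: Model S1 vs Bolt — 6–5, Model S1 advances.
Round 4: Model S1 vs Concept 1 — 3–8, Concept 1 advances.
The agenda winner is Concept 1.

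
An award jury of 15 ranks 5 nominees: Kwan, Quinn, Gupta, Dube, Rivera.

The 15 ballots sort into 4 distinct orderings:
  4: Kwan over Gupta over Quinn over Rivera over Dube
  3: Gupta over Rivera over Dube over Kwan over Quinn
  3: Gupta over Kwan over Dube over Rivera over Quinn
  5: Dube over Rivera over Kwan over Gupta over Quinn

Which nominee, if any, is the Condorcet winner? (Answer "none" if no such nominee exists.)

none

Head-to-head results (15 jurors):
Kwan–Quinn: Kwan 15–0.
Kwan vs Gupta: Kwan, 9–6.
Kwan vs Dube: 4+3 = 7 for Kwan, 8 for Dube — Dube by 8–7.
Kwan–Rivera: Rivera 8–7.
Quinn vs Gupta: Gupta, 15–0.
Quinn vs Dube: Dube, 11–4.
Quinn–Rivera: Rivera 11–4.
Gupta vs Dube: 4+3+3 = 10 for Gupta, 5 for Dube — Gupta by 10–5.
Gupta vs Rivera: Gupta preferred on 4+3+3 = 10 ballots; Gupta wins 10–5.
Dube vs Rivera: Dube wins 8–7.
Each nominee drops at least one matchup (Kwan loses to Dube; Quinn loses to Kwan; Gupta loses to Kwan; Dube loses to Gupta; Rivera loses to Gupta); the cycle Kwan → Gupta → Dube → Kwan rules out a Condorcet winner.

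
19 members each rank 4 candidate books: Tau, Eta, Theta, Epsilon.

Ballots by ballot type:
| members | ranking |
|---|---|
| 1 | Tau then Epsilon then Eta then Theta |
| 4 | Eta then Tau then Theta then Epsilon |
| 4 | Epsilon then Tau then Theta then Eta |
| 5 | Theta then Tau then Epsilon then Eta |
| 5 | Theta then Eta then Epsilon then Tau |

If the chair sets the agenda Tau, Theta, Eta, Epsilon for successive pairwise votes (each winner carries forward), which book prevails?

Round 1: Tau vs Theta — 9–10, Theta advances.
Round 2: Theta vs Eta — 14–5, Theta advances.
Round 3: Theta vs Epsilon — 14–5, Theta advances.
Theta survives the agenda.

Theta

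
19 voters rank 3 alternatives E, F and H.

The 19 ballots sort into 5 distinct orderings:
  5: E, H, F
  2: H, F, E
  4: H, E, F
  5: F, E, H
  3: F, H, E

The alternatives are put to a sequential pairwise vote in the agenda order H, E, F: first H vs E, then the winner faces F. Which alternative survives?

F

Round 1: H vs E — 9–10, E advances.
Round 2: E vs F — 9–10, F advances.
The agenda winner is F.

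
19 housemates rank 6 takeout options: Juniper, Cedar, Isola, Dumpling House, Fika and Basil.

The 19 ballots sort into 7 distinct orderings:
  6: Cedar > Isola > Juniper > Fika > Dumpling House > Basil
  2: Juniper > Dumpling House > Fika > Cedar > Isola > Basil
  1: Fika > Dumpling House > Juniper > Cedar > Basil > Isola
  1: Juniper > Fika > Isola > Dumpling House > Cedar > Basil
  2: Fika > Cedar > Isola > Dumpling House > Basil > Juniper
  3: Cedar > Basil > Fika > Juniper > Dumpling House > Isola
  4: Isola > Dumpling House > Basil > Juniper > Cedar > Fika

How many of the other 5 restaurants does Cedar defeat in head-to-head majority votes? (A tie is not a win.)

5

Cedar against each rival (19 friends):
Cedar vs Juniper: Cedar wins 11–8.
Cedar vs Isola: 14 to 5, Cedar.
Cedar vs Dumpling House: Cedar wins 11–8.
Cedar vs Fika: Cedar preferred on 6+3+4 = 13 ballots; Cedar wins 13–6.
Cedar vs Basil: Cedar wins 15–4.
Cedar beats Juniper, Isola, Dumpling House, Fika, Basil — 5 pairwise wins.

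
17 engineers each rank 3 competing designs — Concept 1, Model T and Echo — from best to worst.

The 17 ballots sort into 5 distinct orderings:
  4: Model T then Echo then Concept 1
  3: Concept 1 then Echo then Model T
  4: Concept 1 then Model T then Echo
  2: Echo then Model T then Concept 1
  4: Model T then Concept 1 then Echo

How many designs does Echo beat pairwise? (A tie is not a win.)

0

Echo against each rival (17 engineers):
Echo vs Concept 1: Concept 1, 11–6.
Echo vs Model T: 3+2 = 5 for Echo, 12 for Model T — Model T by 12–5.
Echo beats no one; loses to Concept 1, Model T — 0 pairwise wins.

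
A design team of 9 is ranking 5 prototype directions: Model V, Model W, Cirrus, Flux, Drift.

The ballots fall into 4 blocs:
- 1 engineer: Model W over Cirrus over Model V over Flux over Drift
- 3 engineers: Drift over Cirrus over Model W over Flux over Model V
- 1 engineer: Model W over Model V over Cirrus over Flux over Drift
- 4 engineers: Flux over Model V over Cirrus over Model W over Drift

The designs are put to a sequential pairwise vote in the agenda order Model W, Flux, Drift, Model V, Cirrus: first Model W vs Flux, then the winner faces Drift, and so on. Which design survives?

Round 1: Model W vs Flux — 5–4, Model W advances.
Round 2: Model W vs Drift — 6–3, Model W advances.
Round 3: Model W vs Model V — 5–4, Model W advances.
Round 4: Model W vs Cirrus — 2–7, Cirrus advances.
The agenda winner is Cirrus.

Cirrus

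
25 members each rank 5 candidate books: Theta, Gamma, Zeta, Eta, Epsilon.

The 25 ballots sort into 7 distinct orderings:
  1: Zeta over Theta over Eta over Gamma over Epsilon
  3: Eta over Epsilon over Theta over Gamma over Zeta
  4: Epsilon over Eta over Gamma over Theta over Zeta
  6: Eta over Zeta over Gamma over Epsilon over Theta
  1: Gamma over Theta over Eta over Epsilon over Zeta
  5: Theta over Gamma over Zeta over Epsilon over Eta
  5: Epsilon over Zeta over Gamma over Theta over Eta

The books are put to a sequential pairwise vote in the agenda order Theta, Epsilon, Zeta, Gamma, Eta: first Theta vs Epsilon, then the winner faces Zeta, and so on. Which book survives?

Eta

Round 1: Theta vs Epsilon — 7–18, Epsilon advances.
Round 2: Epsilon vs Zeta — 13–12, Epsilon advances.
Round 3: Epsilon vs Gamma — 12–13, Gamma advances.
Round 4: Gamma vs Eta — 11–14, Eta advances.
Eta survives the agenda.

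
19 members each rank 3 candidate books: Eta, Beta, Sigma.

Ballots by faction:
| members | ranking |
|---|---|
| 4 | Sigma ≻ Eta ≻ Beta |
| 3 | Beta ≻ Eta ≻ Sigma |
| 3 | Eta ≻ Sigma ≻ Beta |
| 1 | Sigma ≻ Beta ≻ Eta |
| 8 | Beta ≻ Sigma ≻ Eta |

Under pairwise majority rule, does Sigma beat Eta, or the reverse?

Sigma

Ballots ranking Sigma above Eta: 4 + 1 + 8 = 13.
Ballots ranking Eta above Sigma: 19 − 13 = 6.
Sigma wins the head-to-head 13–6.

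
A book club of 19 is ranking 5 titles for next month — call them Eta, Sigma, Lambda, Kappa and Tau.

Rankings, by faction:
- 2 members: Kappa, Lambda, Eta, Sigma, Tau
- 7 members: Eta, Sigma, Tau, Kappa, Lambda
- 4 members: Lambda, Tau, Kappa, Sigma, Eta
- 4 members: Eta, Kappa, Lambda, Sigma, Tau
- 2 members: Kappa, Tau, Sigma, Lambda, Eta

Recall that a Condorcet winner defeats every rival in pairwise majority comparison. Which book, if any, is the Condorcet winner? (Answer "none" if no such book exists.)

Head-to-head results (19 members):
Eta–Sigma: Eta 13–6.
Eta vs Lambda: 7+4 = 11 for Eta, 8 for Lambda — Eta by 11–8.
Eta vs Kappa: Eta preferred on 7+4 = 11 ballots; Eta wins 11–8.
Eta vs Tau: 13 to 6, Eta.
Sigma vs Lambda: Lambda, 10–9.
Sigma vs Kappa: 7 to 12, Kappa.
Sigma vs Tau: 13 to 6, Sigma.
Lambda–Kappa: Kappa 15–4.
Lambda vs Tau: Lambda, 10–9.
Kappa–Tau: Tau 11–8.
Only Eta has no losses; Eta is the Condorcet winner.

Eta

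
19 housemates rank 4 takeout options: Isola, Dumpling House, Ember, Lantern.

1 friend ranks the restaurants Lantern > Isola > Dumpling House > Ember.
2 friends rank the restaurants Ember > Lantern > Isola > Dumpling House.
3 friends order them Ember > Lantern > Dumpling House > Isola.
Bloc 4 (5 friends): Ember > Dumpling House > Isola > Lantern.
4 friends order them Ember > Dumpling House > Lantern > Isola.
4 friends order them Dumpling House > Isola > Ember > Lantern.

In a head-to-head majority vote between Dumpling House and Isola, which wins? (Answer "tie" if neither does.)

Dumpling House

Ballots ranking Dumpling House above Isola: 3 + 5 + 4 + 4 = 16.
Ballots ranking Isola above Dumpling House: 19 − 16 = 3.
Dumpling House wins the head-to-head 16–3.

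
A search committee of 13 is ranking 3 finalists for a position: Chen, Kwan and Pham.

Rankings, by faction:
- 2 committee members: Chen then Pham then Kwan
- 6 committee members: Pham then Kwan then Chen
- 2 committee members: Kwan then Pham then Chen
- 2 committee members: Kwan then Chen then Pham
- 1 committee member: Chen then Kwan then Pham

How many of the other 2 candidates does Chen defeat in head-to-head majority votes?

Chen against each rival (13 committee members):
Chen vs Kwan: Kwan wins 10–3.
Chen vs Pham: Pham, 8–5.
Chen beats no one; loses to Kwan, Pham — 0 pairwise wins.

0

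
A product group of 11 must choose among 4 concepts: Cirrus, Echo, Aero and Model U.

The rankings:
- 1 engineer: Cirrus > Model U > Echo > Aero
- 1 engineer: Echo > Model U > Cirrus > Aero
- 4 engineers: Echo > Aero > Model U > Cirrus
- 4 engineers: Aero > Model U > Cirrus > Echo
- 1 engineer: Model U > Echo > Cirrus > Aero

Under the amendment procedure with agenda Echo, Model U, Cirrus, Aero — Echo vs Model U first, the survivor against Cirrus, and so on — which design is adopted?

Aero

Round 1: Echo vs Model U — 5–6, Model U advances.
Round 2: Model U vs Cirrus — 10–1, Model U advances.
Round 3: Model U vs Aero — 3–8, Aero advances.
Aero survives the agenda.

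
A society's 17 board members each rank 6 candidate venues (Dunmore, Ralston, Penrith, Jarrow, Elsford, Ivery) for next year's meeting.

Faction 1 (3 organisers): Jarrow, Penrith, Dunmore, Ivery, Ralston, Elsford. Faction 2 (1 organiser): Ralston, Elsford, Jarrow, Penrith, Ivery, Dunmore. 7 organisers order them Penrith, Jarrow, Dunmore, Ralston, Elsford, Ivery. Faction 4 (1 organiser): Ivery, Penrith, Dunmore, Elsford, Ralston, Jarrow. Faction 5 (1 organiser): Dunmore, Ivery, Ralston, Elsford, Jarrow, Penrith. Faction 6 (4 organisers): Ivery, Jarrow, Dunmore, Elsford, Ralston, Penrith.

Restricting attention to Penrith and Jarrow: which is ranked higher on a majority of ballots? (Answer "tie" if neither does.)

Ballots ranking Penrith above Jarrow: 7 + 1 = 8.
Ballots ranking Jarrow above Penrith: 17 − 8 = 9.
Jarrow wins the head-to-head 9–8.

Jarrow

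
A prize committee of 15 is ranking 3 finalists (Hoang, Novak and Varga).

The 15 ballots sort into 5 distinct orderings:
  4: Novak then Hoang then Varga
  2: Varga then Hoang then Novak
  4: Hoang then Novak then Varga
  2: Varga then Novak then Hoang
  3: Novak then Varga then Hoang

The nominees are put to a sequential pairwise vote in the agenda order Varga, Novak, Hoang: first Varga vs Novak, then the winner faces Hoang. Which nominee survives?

Novak

Round 1: Varga vs Novak — 4–11, Novak advances.
Round 2: Novak vs Hoang — 9–6, Novak advances.
Novak survives the agenda.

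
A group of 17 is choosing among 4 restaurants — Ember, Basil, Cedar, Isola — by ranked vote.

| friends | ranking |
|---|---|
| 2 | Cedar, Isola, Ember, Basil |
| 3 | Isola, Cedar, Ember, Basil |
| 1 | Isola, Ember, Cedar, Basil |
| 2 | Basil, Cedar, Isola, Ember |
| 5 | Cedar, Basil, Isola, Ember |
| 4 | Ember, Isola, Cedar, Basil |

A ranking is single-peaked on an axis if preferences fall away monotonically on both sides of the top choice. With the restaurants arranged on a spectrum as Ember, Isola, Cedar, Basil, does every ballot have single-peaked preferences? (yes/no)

Axis positions: Ember=1, Isola=2, Cedar=3, Basil=4.
Type 1 (peak Cedar at position 3): ranking walks positions 3-2-1-4, expanding outward from the peak — single-peaked.
Type 2 (peak Isola at position 2): ranking walks positions 2-3-1-4, expanding outward from the peak — single-peaked.
Type 3 (peak Isola at position 2): ranking walks positions 2-1-3-4, expanding outward from the peak — single-peaked.
Type 4 (peak Basil at position 4): ranking walks positions 4-3-2-1, expanding outward from the peak — single-peaked.
Type 5 (peak Cedar at position 3): ranking walks positions 3-4-2-1, expanding outward from the peak — single-peaked.
Type 6 (peak Ember at position 1): ranking walks positions 1-2-3-4, expanding outward from the peak — single-peaked.
Every ranking is single-peaked on this axis.

yes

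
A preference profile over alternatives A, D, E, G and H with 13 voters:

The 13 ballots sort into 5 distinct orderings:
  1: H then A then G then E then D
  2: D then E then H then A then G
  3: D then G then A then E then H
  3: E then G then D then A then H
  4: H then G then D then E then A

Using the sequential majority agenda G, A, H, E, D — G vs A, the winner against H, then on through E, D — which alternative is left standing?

Round 1: G vs A — 10–3, G advances.
Round 2: G vs H — 6–7, H advances.
Round 3: H vs E — 5–8, E advances.
Round 4: E vs D — 4–9, D advances.
The agenda winner is D.

D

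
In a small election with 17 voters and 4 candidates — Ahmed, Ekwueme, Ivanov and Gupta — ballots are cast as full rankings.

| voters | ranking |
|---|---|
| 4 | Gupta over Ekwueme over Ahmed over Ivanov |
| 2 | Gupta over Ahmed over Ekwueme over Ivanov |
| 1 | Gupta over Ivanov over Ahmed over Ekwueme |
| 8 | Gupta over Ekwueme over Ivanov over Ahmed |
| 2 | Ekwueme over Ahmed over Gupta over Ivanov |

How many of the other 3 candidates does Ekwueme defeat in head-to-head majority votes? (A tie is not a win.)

Ekwueme against each rival (17 voters):
Ekwueme–Ahmed: Ekwueme 14–3.
Ekwueme vs Ivanov: Ekwueme is ranked higher on 4+2+8+2 = 16 ballots, Ivanov on 1. Ekwueme wins 16–1.
Ekwueme vs Gupta: 2 for Ekwueme, 15 for Gupta — Gupta by 15–2.
Ekwueme beats Ahmed, Ivanov; loses to Gupta — 2 pairwise wins.

2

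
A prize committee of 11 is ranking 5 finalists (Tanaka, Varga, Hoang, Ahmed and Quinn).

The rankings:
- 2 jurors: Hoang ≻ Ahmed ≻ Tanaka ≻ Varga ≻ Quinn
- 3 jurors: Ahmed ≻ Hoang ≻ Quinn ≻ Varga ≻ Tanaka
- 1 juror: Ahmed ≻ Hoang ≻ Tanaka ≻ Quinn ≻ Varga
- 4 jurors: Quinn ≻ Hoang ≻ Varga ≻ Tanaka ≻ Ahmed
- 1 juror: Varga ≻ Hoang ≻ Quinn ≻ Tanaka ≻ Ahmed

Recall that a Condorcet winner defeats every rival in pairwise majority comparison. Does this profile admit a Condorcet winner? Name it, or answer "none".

Head-to-head results (11 jurors):
Tanaka–Varga: Varga 8–3.
Tanaka vs Hoang: Hoang, 11–0.
Tanaka vs Ahmed: Ahmed, 6–5.
Tanaka vs Quinn: Quinn wins 8–3.
Varga vs Hoang: Hoang, 10–1.
Varga vs Ahmed: Ahmed wins 6–5.
Varga vs Quinn: Quinn, 8–3.
Hoang–Ahmed: Hoang 7–4.
Hoang–Quinn: Hoang 7–4.
Ahmed vs Quinn: Ahmed, 6–5.
Hoang beats each of Tanaka, Varga, Ahmed, Quinn — Hoang is the Condorcet winner.

Hoang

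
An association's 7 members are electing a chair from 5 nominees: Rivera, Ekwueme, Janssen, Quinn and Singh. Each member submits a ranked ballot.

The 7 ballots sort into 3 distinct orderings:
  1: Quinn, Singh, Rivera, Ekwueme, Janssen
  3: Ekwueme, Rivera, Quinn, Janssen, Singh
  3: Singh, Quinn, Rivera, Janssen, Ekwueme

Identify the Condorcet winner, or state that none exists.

Head-to-head results (7 voters):
Rivera vs Ekwueme: Rivera is ranked higher on 1+3 = 4 ballots, Ekwueme on 3. Rivera wins 4–3.
Rivera vs Janssen: 7 to 0, Rivera.
Rivera vs Quinn: 3 for Rivera, 4 for Quinn — Quinn by 4–3.
Rivera vs Singh: 3 to 4, Singh.
Ekwueme vs Janssen: Ekwueme preferred on 1+3 = 4 ballots; Ekwueme wins 4–3.
Ekwueme vs Quinn: 3 to 4, Quinn.
Ekwueme vs Singh: Ekwueme is ranked higher on 3 ballots, Singh on 4. Singh wins 4–3.
Janssen vs Quinn: 0 to 7, Quinn.
Janssen vs Singh: Janssen preferred on 3 ballots; Singh wins 4–3.
Quinn vs Singh: Quinn is ranked higher on 1+3 = 4 ballots, Singh on 3. Quinn wins 4–3.
Quinn defeats every rival head-to-head and is the Condorcet winner.

Quinn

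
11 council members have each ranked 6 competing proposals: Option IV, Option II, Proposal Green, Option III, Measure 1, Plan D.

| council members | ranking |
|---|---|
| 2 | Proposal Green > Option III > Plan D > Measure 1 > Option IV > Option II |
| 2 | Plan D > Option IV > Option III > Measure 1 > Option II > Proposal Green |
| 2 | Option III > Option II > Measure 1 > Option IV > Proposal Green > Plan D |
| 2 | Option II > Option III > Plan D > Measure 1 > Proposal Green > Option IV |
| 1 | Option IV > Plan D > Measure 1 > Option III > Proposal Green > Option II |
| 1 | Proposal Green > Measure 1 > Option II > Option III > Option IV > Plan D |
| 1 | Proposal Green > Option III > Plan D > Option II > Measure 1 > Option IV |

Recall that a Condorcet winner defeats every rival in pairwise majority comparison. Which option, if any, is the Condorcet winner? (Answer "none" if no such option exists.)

Head-to-head results (11 council members):
Option IV vs Option II: Option II wins 6–5.
Option IV vs Proposal Green: Proposal Green, 6–5.
Option IV vs Option III: Option III, 8–3.
Option IV vs Measure 1: Measure 1 wins 8–3.
Option IV vs Plan D: Plan D, 7–4.
Option II vs Proposal Green: Option II, 6–5.
Option II–Option III: Option III 8–3.
Option II vs Measure 1: Measure 1 wins 6–5.
Option II vs Plan D: Plan D, 6–5.
Proposal Green–Option III: Option III 7–4.
Proposal Green vs Measure 1: Measure 1, 7–4.
Proposal Green vs Plan D: Proposal Green wins 6–5.
Option III vs Measure 1: Option III, 9–2.
Option III vs Plan D: Option III, 8–3.
Measure 1 vs Plan D: Plan D, 8–3.
Only Option III has no losses; Option III is the Condorcet winner.

Option III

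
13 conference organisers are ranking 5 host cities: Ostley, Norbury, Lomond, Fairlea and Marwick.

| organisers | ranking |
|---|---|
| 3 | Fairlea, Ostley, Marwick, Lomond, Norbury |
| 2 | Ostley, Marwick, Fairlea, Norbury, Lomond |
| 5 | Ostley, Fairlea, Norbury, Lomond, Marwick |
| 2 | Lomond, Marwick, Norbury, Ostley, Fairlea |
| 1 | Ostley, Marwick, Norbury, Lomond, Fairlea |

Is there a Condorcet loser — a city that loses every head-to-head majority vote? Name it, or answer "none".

none

Pairwise majorities:
Ostley–Norbury: Ostley 11–2.
Ostley–Lomond: Ostley 11–2.
Ostley vs Fairlea: Ostley wins 10–3.
Ostley vs Marwick: Ostley is ranked higher on 3+2+5+1 = 11 ballots, Marwick on 2. Ostley wins 11–2.
Norbury–Lomond: Norbury 8–5.
Norbury–Fairlea: Fairlea 10–3.
Norbury vs Marwick: Marwick, 8–5.
Lomond–Fairlea: Fairlea 10–3.
Lomond vs Marwick: Lomond wins 7–6.
Fairlea vs Marwick: Fairlea, 8–5.
Each city has at least one pairwise win (Ostley beats Norbury; Norbury beats Lomond; Lomond beats Marwick; Fairlea beats Norbury; Marwick beats Norbury) — no Condorcet loser.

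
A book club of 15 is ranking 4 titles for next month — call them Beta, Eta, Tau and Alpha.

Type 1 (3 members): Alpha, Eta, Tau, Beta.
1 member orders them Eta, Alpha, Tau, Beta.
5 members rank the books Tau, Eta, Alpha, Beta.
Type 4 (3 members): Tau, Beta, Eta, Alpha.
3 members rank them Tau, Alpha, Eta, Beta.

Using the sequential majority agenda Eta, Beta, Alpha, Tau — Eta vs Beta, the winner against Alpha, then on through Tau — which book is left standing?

Tau

Round 1: Eta vs Beta — 12–3, Eta advances.
Round 2: Eta vs Alpha — 9–6, Eta advances.
Round 3: Eta vs Tau — 4–11, Tau advances.
The agenda winner is Tau.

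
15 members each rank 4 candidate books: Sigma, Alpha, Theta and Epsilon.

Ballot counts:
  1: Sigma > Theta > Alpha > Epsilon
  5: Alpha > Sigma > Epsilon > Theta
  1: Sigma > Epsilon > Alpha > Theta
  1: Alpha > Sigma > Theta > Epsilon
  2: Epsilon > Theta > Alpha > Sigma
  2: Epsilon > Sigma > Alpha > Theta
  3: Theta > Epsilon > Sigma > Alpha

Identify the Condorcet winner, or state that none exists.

none

Pairwise majorities:
Sigma vs Alpha: Sigma preferred on 1+1+2+3 = 7 ballots; Alpha wins 8–7.
Sigma vs Theta: 10 to 5, Sigma.
Sigma vs Epsilon: 1+5+1+1 = 8 for Sigma, 7 for Epsilon — Sigma by 8–7.
Alpha vs Theta: Alpha preferred on 5+1+1+2 = 9 ballots; Alpha wins 9–6.
Alpha vs Epsilon: 7 to 8, Epsilon.
Theta vs Epsilon: Theta is ranked higher on 1+1+3 = 5 ballots, Epsilon on 10. Epsilon wins 10–5.
Every book loses at least once (Sigma loses to Alpha; Alpha loses to Epsilon; Theta loses to Sigma; Epsilon loses to Sigma). The majority relation contains the cycle Sigma → Epsilon → Alpha → Sigma, so there is no Condorcet winner.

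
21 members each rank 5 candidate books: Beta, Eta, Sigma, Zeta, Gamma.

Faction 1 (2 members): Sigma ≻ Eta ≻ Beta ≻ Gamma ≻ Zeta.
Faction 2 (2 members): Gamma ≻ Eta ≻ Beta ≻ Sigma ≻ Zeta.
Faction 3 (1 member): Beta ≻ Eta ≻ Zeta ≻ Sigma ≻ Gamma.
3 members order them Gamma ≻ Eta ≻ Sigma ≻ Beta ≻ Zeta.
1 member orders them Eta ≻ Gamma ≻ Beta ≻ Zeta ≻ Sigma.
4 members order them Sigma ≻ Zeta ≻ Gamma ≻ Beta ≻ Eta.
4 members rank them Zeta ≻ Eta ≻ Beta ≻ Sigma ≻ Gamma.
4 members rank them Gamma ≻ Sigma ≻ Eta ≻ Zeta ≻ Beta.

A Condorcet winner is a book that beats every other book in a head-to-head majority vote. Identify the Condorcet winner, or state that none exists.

none

Check each pair by majority over 21 ballots:
Beta vs Eta: Beta preferred on 1+4 = 5 ballots; Eta wins 16–5.
Beta vs Sigma: 8 to 13, Sigma.
Beta vs Zeta: Beta is ranked higher on 2+2+1+3+1 = 9 ballots, Zeta on 12. Zeta wins 12–9.
Beta vs Gamma: 7 to 14, Gamma.
Eta vs Sigma: Eta preferred on 2+1+3+1+4 = 11 ballots; Eta wins 11–10.
Eta vs Zeta: Eta preferred on 2+2+1+3+1+4 = 13 ballots; Eta wins 13–8.
Eta vs Gamma: 2+1+1+4 = 8 for Eta, 13 for Gamma — Gamma by 13–8.
Sigma vs Zeta: 2+2+3+4+4 = 15 for Sigma, 6 for Zeta — Sigma by 15–6.
Sigma vs Gamma: 2+1+4+4 = 11 for Sigma, 10 for Gamma — Sigma by 11–10.
Zeta vs Gamma: 1+4+4 = 9 for Zeta, 12 for Gamma — Gamma by 12–9.
Each book drops at least one matchup (Beta loses to Eta; Eta loses to Gamma; Sigma loses to Eta; Zeta loses to Eta; Gamma loses to Sigma); the cycle Eta → Sigma → Gamma → Eta rules out a Condorcet winner.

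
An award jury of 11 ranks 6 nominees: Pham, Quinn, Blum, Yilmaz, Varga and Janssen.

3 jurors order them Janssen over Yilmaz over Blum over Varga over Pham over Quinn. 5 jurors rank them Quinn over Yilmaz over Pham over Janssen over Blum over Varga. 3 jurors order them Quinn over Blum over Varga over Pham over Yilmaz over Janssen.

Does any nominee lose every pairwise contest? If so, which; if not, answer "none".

none

Head-to-head results (11 jurors):
Pham vs Quinn: Quinn, 8–3.
Pham vs Blum: 5 to 6, Blum.
Pham–Yilmaz: Yilmaz 8–3.
Pham vs Varga: Pham preferred on 5 ballots; Varga wins 6–5.
Pham–Janssen: Pham 8–3.
Quinn vs Blum: Quinn preferred on 5+3 = 8 ballots; Quinn wins 8–3.
Quinn vs Yilmaz: Quinn preferred on 5+3 = 8 ballots; Quinn wins 8–3.
Quinn–Varga: Quinn 8–3.
Quinn–Janssen: Quinn 8–3.
Blum vs Yilmaz: 3 for Blum, 8 for Yilmaz — Yilmaz by 8–3.
Blum–Varga: Blum 11–0.
Blum vs Janssen: Blum preferred on 3 ballots; Janssen wins 8–3.
Yilmaz vs Varga: 8 to 3, Yilmaz.
Yilmaz vs Janssen: Yilmaz wins 8–3.
Varga vs Janssen: Varga preferred on 3 ballots; Janssen wins 8–3.
Every nominee wins at least one matchup (Pham beats Janssen; Quinn beats Pham; Blum beats Pham; Yilmaz beats Pham; Varga beats Pham; Janssen beats Blum), so there is no Condorcet loser.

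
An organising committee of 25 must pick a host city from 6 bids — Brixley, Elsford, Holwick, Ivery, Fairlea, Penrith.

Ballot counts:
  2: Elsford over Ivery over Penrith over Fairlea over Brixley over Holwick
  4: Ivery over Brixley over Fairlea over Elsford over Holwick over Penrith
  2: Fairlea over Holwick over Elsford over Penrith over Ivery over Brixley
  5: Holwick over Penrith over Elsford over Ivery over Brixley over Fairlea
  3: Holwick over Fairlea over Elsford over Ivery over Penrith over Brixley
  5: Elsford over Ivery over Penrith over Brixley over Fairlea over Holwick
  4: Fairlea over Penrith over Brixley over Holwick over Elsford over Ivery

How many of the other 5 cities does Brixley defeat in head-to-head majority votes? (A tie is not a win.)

2

Brixley against each rival (25 organisers):
Brixley vs Elsford: 4+4 = 8 for Brixley, 17 for Elsford — Elsford by 17–8.
Brixley vs Holwick: 15 to 10, Brixley.
Brixley vs Ivery: 4 for Brixley, 21 for Ivery — Ivery by 21–4.
Brixley vs Fairlea: Brixley is ranked higher on 4+5+5 = 14 ballots, Fairlea on 11. Brixley wins 14–11.
Brixley vs Penrith: Penrith wins 21–4.
Brixley beats Holwick, Fairlea; loses to Elsford, Ivery, Penrith — 2 pairwise wins.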